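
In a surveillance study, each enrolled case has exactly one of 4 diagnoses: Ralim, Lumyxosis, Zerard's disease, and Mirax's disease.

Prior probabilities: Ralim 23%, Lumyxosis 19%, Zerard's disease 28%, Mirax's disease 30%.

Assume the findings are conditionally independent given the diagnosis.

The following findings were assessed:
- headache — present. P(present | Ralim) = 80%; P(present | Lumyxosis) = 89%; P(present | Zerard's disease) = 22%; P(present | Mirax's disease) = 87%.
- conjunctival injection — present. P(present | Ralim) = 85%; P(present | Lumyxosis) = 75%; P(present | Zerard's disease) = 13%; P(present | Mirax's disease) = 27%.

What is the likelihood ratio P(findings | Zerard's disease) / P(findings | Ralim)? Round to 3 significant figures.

0.0421

Take the product of per-finding likelihoods under each hypothesis, then divide.
  Zerard's disease: 0.22 × 0.13 = 0.0286
  Ralim: 0.80 × 0.85 = 0.68
Bayes factor = 0.0286 / 0.68 ≈ 0.0421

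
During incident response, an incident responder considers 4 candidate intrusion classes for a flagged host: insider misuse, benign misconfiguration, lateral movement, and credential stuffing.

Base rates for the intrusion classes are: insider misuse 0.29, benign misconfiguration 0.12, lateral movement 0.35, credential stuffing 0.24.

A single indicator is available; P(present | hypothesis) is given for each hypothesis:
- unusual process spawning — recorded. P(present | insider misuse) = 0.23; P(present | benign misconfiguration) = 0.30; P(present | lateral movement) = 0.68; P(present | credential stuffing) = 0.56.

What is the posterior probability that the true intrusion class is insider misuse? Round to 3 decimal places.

0.140

For each hypothesis, the unnormalized posterior weight is prior × likelihood:
  insider misuse: 0.29 × 0.23 = 0.0667
  benign misconfiguration: 0.12 × 0.30 = 0.036
  lateral movement: 0.35 × 0.68 = 0.238
  credential stuffing: 0.24 × 0.56 = 0.1344
The unnormalized weights sum to 0.4751.
P(insider misuse | evidence) = 0.0667 / 0.4751 ≈ 0.140.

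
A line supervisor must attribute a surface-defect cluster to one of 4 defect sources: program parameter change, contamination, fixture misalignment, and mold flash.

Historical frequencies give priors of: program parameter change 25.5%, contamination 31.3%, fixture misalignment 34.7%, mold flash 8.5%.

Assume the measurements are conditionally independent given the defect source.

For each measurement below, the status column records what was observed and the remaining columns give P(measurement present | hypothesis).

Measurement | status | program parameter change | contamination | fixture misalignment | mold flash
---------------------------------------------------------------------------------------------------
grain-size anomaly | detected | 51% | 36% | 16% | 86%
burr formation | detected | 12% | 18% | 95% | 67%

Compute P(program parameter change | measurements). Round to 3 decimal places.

By Bayes' rule with conditional independence, the unnormalized weight for each hypothesis is prior × ∏ likelihoods:
  program parameter change: 0.255 × 0.51 × 0.12 = 0.015606
  contamination: 0.313 × 0.36 × 0.18 = 0.020282
  fixture misalignment: 0.347 × 0.16 × 0.95 = 0.052744
  mold flash: 0.085 × 0.86 × 0.67 = 0.048977
Marginal likelihood of the evidence = 0.13761.
P(program parameter change | evidence) = 0.015606 / 0.13761 ≈ 0.113.

0.113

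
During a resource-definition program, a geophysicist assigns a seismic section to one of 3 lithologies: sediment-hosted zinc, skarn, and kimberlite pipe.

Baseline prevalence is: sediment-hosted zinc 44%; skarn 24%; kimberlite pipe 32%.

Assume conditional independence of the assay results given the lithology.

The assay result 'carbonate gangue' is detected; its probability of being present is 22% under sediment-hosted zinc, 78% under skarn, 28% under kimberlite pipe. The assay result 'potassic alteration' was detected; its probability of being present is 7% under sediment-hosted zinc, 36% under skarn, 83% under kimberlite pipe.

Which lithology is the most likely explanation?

For each hypothesis, the unnormalized posterior weight is prior × product of the assay result likelihoods:
  sediment-hosted zinc: 0.44 × 0.22 × 0.07 = 0.006776
  skarn: 0.24 × 0.78 × 0.36 = 0.067392
  kimberlite pipe: 0.32 × 0.28 × 0.83 = 0.074368
Marginal likelihood of the evidence = 0.14854.
P(sediment-hosted zinc | evidence) ≈ 0.006776 / 0.14854 ≈ 0.046
P(skarn | evidence) ≈ 0.067392 / 0.14854 ≈ 0.454
P(kimberlite pipe | evidence) ≈ 0.074368 / 0.14854 ≈ 0.501
The largest is 0.501, so kimberlite pipe is most probable.

kimberlite pipe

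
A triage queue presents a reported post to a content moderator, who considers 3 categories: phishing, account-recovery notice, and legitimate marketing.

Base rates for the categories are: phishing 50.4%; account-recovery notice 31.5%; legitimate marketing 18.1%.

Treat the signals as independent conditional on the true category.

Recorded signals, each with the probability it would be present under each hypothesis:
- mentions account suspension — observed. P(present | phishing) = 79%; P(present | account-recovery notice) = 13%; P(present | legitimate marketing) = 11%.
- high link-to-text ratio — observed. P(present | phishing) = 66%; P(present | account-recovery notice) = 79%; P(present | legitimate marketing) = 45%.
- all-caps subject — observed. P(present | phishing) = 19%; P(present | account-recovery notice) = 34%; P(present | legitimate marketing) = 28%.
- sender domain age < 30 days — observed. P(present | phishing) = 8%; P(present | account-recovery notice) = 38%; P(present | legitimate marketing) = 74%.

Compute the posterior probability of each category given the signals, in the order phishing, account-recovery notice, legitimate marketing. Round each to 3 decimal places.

0.398, 0.417, 0.185

Multiply each prior by the joint likelihood of the signal pattern:
  phishing: 0.504 × 0.79 × 0.66 × 0.19 × 0.08 = 0.0039943
  account-recovery notice: 0.315 × 0.13 × 0.79 × 0.34 × 0.38 = 0.0041797
  legitimate marketing: 0.181 × 0.11 × 0.45 × 0.28 × 0.74 = 0.0018564
Marginal likelihood of the evidence = 0.01003.
P(phishing | evidence) = 0.0039943 / 0.01003 ≈ 0.398
P(account-recovery notice | evidence) = 0.0041797 / 0.01003 ≈ 0.417
P(legitimate marketing | evidence) = 0.0018564 / 0.01003 ≈ 0.185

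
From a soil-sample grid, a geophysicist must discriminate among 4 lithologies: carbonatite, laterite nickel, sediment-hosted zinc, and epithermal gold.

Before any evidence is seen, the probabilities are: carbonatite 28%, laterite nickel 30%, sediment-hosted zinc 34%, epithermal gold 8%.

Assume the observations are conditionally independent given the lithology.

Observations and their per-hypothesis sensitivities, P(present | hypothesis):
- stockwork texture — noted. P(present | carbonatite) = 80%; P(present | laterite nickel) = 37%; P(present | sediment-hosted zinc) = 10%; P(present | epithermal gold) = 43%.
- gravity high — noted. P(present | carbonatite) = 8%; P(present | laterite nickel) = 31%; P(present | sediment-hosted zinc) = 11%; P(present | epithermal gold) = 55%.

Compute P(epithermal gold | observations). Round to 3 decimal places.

0.252

For each hypothesis, the unnormalized posterior weight is prior × product of the observation likelihoods:
  carbonatite: 0.28 × 0.80 × 0.08 = 0.01792
  laterite nickel: 0.30 × 0.37 × 0.31 = 0.03441
  sediment-hosted zinc: 0.34 × 0.10 × 0.11 = 0.00374
  epithermal gold: 0.08 × 0.43 × 0.55 = 0.01892
Marginal likelihood of the evidence = 0.07499.
P(epithermal gold | evidence) = 0.01892 / 0.07499 ≈ 0.252.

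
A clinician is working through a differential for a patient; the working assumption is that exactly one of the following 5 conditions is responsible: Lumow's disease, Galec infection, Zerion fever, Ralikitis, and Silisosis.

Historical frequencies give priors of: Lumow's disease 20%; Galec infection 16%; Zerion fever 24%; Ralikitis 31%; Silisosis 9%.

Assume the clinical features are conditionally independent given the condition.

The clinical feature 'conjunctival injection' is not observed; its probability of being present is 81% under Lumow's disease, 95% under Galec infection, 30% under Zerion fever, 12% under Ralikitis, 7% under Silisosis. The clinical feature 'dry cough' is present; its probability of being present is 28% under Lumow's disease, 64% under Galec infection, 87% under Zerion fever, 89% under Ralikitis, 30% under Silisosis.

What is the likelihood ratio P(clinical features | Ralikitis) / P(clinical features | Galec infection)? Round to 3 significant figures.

Take the product of per-clinical feature likelihoods under each hypothesis (using 1 − P(present | H) for each absent clinical feature), then divide.
  Ralikitis: (1 − 0.12) × 0.89 = 0.7832
  Galec infection: (1 − 0.95) × 0.64 = 0.032
Bayes factor = 0.7832 / 0.032 ≈ 24.5

24.5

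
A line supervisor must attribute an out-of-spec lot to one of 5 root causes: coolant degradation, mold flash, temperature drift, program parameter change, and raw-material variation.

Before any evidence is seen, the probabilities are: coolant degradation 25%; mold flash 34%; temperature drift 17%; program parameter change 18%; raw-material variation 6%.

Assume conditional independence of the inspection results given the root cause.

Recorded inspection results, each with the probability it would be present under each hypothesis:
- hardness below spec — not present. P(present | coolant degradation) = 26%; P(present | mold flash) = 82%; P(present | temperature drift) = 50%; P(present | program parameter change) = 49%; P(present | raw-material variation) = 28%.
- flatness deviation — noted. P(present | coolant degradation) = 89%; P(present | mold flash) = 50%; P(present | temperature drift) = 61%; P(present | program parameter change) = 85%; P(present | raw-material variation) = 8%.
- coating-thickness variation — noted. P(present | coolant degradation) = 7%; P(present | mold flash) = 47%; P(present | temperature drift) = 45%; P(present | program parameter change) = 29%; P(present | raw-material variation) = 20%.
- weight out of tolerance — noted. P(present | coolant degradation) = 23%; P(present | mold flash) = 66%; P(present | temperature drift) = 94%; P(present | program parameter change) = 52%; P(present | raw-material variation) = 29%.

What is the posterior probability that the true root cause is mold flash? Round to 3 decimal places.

For each hypothesis, the unnormalized posterior weight is prior × product of the inspection result likelihoods (using 1 − P(present | H) for each absent inspection result):
  coolant degradation: 0.25 × (1 − 0.26) × 0.89 × 0.07 × 0.23 = 0.0026509
  mold flash: 0.34 × (1 − 0.82) × 0.50 × 0.47 × 0.66 = 0.0094921
  temperature drift: 0.17 × (1 − 0.50) × 0.61 × 0.45 × 0.94 = 0.021933
  program parameter change: 0.18 × (1 − 0.49) × 0.85 × 0.29 × 0.52 = 0.011767
  raw-material variation: 0.06 × (1 − 0.28) × 0.08 × 0.20 × 0.29 = 0.00020045
Marginal likelihood of the evidence = 0.046043.
P(mold flash | evidence) = 0.0094921 / 0.046043 ≈ 0.206.

0.206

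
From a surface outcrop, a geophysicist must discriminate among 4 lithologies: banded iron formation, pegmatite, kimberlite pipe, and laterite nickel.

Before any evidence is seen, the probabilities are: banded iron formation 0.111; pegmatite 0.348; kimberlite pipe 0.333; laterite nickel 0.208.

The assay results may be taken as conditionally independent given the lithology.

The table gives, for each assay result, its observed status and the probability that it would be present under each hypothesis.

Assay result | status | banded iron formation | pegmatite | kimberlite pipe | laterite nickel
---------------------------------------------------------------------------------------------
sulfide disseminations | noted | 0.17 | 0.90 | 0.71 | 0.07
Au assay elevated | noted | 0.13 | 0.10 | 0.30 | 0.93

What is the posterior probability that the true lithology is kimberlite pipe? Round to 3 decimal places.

For each hypothesis, the unnormalized posterior weight is prior × product of the assay result likelihoods:
  banded iron formation: 0.111 × 0.17 × 0.13 = 0.0024531
  pegmatite: 0.348 × 0.90 × 0.10 = 0.03132
  kimberlite pipe: 0.333 × 0.71 × 0.30 = 0.070929
  laterite nickel: 0.208 × 0.07 × 0.93 = 0.013541
Normalizing constant Z = 0.0024531 + 0.03132 + 0.070929 + 0.013541 = 0.11824.
P(kimberlite pipe | evidence) = 0.070929 / 0.11824 ≈ 0.600.

0.600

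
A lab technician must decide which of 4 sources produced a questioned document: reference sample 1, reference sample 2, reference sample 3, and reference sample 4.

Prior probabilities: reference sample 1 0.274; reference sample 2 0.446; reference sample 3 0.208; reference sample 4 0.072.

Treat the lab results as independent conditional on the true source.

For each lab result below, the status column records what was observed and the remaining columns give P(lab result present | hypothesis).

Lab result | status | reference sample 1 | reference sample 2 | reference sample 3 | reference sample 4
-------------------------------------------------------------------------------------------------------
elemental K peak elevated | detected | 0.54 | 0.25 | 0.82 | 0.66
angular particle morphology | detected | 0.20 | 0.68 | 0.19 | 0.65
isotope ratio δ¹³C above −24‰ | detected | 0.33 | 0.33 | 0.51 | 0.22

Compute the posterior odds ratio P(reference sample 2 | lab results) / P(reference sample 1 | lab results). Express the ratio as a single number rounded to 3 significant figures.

2.56

Posterior odds equal prior odds times the likelihood ratio; only the two competing hypotheses matter.
  reference sample 2: 0.446 × 0.25 × 0.68 × 0.33 = 0.025021
  reference sample 1: 0.274 × 0.54 × 0.20 × 0.33 = 0.0097654
Odds(reference sample 2 : reference sample 1) = 0.025021 / 0.0097654 ≈ 2.56.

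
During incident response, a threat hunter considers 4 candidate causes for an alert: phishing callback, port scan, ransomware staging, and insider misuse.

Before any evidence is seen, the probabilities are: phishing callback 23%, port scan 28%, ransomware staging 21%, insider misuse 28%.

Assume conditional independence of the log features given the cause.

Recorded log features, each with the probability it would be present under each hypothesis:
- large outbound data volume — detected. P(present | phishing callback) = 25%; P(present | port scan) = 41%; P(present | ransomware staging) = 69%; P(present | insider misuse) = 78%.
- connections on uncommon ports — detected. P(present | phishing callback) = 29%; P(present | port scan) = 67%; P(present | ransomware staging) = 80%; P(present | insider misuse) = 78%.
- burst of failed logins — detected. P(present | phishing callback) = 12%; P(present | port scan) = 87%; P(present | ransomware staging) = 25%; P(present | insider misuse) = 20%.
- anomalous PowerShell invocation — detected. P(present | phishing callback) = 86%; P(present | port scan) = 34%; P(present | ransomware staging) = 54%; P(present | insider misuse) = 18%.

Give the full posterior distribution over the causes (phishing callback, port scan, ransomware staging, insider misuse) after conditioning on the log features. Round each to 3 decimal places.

0.037, 0.492, 0.338, 0.133

For each hypothesis, the unnormalized posterior weight is prior × product of the log feature likelihoods:
  phishing callback: 0.23 × 0.25 × 0.29 × 0.12 × 0.86 = 0.0017209
  port scan: 0.28 × 0.41 × 0.67 × 0.87 × 0.34 = 0.022752
  ransomware staging: 0.21 × 0.69 × 0.80 × 0.25 × 0.54 = 0.015649
  insider misuse: 0.28 × 0.78 × 0.78 × 0.20 × 0.18 = 0.0061327
Marginal likelihood of the evidence = 0.046254.
P(phishing callback | evidence) = 0.0017209 / 0.046254 ≈ 0.037
P(port scan | evidence) = 0.022752 / 0.046254 ≈ 0.492
P(ransomware staging | evidence) = 0.015649 / 0.046254 ≈ 0.338
P(insider misuse | evidence) = 0.0061327 / 0.046254 ≈ 0.133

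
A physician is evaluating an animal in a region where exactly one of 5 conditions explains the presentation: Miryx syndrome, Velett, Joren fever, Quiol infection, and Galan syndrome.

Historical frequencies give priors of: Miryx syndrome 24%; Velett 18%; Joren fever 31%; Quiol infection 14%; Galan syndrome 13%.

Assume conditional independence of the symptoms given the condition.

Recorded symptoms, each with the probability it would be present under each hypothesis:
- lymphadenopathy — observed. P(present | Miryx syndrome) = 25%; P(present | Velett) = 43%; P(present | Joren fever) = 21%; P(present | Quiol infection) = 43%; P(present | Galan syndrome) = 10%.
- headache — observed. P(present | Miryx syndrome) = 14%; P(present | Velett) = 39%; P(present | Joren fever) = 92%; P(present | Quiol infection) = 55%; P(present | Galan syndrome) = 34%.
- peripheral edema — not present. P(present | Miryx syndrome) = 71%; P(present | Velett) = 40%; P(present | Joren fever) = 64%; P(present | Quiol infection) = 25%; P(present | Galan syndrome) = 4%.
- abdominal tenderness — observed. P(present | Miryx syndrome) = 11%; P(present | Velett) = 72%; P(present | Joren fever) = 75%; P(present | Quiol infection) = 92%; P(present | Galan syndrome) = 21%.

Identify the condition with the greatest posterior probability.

Quiol infection

Multiply each prior by the joint likelihood of the symptom pattern (using 1 − P(present | H) for each absent symptom):
  Miryx syndrome: 0.24 × 0.25 × 0.14 × (1 − 0.71) × 0.11 = 0.00026796
  Velett: 0.18 × 0.43 × 0.39 × (1 − 0.40) × 0.72 = 0.01304
  Joren fever: 0.31 × 0.21 × 0.92 × (1 − 0.64) × 0.75 = 0.016171
  Quiol infection: 0.14 × 0.43 × 0.55 × (1 − 0.25) × 0.92 = 0.022846
  Galan syndrome: 0.13 × 0.10 × 0.34 × (1 − 0.04) × 0.21 = 0.00089107
The unnormalized weights sum to 0.053216.
P(Miryx syndrome | evidence) ≈ 0.00026796 / 0.053216 ≈ 0.005
P(Velett | evidence) ≈ 0.01304 / 0.053216 ≈ 0.245
P(Joren fever | evidence) ≈ 0.016171 / 0.053216 ≈ 0.304
P(Quiol infection | evidence) ≈ 0.022846 / 0.053216 ≈ 0.429
P(Galan syndrome | evidence) ≈ 0.00089107 / 0.053216 ≈ 0.017
The largest is 0.429, so Quiol infection is most probable.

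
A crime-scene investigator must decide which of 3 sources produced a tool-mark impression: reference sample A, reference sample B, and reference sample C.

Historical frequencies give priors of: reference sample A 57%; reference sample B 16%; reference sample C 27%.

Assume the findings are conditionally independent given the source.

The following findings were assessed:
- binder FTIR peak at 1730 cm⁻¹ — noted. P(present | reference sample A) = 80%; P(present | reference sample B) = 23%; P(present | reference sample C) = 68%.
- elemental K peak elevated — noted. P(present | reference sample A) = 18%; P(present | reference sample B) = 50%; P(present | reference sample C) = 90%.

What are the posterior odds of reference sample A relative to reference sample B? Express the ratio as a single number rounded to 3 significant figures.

4.46

Posterior odds equal prior odds times the likelihood ratio; only the two competing hypotheses matter.
  reference sample A: 0.57 × 0.80 × 0.18 = 0.08208
  reference sample B: 0.16 × 0.23 × 0.50 = 0.0184
Odds(reference sample A : reference sample B) = 0.08208 / 0.0184 ≈ 4.46.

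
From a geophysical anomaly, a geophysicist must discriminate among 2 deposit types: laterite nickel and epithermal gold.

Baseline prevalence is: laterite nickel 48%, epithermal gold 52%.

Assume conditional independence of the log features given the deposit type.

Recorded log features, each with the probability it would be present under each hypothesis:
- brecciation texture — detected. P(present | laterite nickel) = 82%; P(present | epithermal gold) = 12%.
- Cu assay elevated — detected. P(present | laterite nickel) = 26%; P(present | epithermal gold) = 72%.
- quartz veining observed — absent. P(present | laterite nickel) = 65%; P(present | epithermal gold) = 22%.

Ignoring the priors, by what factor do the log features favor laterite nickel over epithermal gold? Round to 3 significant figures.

The Bayes factor is the ratio of the joint likelihoods of the log feature pattern under the two hypotheses (using 1 − P(present | H) for each absent log feature).
  laterite nickel: 0.82 × 0.26 × (1 − 0.65) = 0.07462
  epithermal gold: 0.12 × 0.72 × (1 − 0.22) = 0.067392
Bayes factor = 0.07462 / 0.067392 ≈ 1.11

1.11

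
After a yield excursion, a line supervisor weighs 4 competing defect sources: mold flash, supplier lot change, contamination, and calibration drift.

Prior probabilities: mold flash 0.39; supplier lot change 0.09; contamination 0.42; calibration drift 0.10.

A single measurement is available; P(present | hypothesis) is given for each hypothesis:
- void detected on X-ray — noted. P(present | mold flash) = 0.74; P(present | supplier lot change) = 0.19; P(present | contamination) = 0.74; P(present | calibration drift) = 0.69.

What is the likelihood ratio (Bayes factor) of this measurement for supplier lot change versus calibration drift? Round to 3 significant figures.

0.275

Likelihood of this measurement under each hypothesis:
  supplier lot change: 0.19
  calibration drift: 0.69
Bayes factor = 0.19 / 0.69 ≈ 0.275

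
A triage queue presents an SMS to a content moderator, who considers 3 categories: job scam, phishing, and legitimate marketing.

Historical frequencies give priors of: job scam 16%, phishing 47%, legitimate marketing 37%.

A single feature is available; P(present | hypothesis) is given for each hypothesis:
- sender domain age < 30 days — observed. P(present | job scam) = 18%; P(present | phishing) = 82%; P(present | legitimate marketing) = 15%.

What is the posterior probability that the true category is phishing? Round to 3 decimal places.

0.821

Multiply each prior by the likelihood of the feature:
  job scam: 0.16 × 0.18 = 0.0288
  phishing: 0.47 × 0.82 = 0.3854
  legitimate marketing: 0.37 × 0.15 = 0.0555
Marginal likelihood of the evidence = 0.4697.
P(phishing | evidence) = 0.3854 / 0.4697 ≈ 0.821.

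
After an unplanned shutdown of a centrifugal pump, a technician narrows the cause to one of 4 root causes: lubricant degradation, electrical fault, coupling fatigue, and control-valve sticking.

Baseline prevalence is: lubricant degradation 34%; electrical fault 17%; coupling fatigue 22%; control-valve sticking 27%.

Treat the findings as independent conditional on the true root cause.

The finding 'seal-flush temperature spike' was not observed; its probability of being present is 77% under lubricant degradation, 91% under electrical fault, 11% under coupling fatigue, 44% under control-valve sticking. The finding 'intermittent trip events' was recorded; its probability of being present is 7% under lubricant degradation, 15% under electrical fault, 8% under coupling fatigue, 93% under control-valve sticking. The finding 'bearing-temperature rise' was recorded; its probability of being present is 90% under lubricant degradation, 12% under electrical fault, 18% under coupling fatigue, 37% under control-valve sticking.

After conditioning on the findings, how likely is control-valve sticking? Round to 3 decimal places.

For each hypothesis, the unnormalized posterior weight is prior × product of the finding likelihoods (using 1 − P(present | H) for each absent finding):
  lubricant degradation: 0.34 × (1 − 0.77) × 0.07 × 0.90 = 0.0049266
  electrical fault: 0.17 × (1 − 0.91) × 0.15 × 0.12 = 0.0002754
  coupling fatigue: 0.22 × (1 − 0.11) × 0.08 × 0.18 = 0.0028195
  control-valve sticking: 0.27 × (1 − 0.44) × 0.93 × 0.37 = 0.052028
Marginal likelihood of the evidence = 0.060049.
P(control-valve sticking | evidence) = 0.052028 / 0.060049 ≈ 0.866.

0.866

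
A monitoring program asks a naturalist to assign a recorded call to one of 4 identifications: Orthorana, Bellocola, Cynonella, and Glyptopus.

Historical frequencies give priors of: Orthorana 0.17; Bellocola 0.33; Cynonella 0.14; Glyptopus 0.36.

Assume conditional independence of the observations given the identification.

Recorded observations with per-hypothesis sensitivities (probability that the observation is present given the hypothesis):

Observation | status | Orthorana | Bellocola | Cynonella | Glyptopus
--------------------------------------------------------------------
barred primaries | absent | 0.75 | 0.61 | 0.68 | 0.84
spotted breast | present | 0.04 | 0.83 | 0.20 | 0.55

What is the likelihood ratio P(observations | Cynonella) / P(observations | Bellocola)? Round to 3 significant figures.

0.198

Joint likelihood of the evidence pattern under each hypothesis (using 1 − P(present | H) for each absent observation):
  Cynonella: (1 − 0.68) × 0.20 = 0.064
  Bellocola: (1 − 0.61) × 0.83 = 0.3237
Bayes factor = 0.064 / 0.3237 ≈ 0.198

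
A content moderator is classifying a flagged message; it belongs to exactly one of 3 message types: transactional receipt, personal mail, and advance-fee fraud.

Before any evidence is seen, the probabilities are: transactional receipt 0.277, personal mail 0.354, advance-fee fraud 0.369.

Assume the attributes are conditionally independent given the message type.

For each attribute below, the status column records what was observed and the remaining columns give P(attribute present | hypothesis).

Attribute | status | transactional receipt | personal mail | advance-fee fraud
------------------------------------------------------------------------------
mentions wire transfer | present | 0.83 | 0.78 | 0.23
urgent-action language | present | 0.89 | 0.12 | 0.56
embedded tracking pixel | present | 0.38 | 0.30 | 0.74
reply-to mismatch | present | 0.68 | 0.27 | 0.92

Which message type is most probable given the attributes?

By Bayes' rule with conditional independence, the unnormalized weight for each hypothesis is prior × ∏ likelihoods:
  transactional receipt: 0.277 × 0.83 × 0.89 × 0.38 × 0.68 = 0.052874
  personal mail: 0.354 × 0.78 × 0.12 × 0.30 × 0.27 = 0.0026839
  advance-fee fraud: 0.369 × 0.23 × 0.56 × 0.74 × 0.92 = 0.032357
Normalizing constant Z = 0.052874 + 0.0026839 + 0.032357 = 0.087914.
P(transactional receipt | evidence) ≈ 0.052874 / 0.087914 ≈ 0.601
P(personal mail | evidence) ≈ 0.0026839 / 0.087914 ≈ 0.031
P(advance-fee fraud | evidence) ≈ 0.032357 / 0.087914 ≈ 0.368
The largest is 0.601, so transactional receipt is most probable.

transactional receipt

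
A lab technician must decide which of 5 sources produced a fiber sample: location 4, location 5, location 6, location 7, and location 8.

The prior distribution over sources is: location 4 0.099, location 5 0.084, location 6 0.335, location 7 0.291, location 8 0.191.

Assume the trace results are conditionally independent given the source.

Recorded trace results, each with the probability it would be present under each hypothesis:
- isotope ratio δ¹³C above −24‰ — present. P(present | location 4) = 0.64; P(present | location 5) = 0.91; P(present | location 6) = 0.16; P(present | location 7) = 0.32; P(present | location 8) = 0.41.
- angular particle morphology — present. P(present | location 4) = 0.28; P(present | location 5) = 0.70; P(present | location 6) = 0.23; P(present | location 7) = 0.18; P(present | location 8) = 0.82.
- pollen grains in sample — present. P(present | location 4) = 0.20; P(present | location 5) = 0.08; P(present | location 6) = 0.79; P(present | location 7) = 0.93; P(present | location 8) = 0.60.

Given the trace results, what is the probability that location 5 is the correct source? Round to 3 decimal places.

By Bayes' rule with conditional independence, the unnormalized weight for each hypothesis is prior × ∏ likelihoods:
  location 4: 0.099 × 0.64 × 0.28 × 0.20 = 0.0035482
  location 5: 0.084 × 0.91 × 0.70 × 0.08 = 0.0042806
  location 6: 0.335 × 0.16 × 0.23 × 0.79 = 0.0097391
  location 7: 0.291 × 0.32 × 0.18 × 0.93 = 0.015588
  location 8: 0.191 × 0.41 × 0.82 × 0.60 = 0.038529
The unnormalized weights sum to 0.071685.
P(location 5 | evidence) = 0.0042806 / 0.071685 ≈ 0.060.

0.060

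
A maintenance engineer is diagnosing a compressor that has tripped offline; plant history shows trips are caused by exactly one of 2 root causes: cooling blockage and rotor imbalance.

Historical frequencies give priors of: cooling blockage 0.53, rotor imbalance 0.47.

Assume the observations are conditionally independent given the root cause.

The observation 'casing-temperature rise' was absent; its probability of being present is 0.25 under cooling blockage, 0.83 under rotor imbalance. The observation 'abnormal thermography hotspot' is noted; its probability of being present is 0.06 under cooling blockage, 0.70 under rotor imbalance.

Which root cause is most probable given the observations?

rotor imbalance

By Bayes' rule with conditional independence, the unnormalized weight for each hypothesis is prior × ∏ likelihoods (using 1 − P(present | H) for each absent observation):
  cooling blockage: 0.53 × (1 − 0.25) × 0.06 = 0.02385
  rotor imbalance: 0.47 × (1 − 0.83) × 0.70 = 0.05593
Normalizing constant Z = 0.02385 + 0.05593 = 0.07978.
P(cooling blockage | evidence) ≈ 0.02385 / 0.07978 ≈ 0.299
P(rotor imbalance | evidence) ≈ 0.05593 / 0.07978 ≈ 0.701
The largest is 0.701, so rotor imbalance is most probable.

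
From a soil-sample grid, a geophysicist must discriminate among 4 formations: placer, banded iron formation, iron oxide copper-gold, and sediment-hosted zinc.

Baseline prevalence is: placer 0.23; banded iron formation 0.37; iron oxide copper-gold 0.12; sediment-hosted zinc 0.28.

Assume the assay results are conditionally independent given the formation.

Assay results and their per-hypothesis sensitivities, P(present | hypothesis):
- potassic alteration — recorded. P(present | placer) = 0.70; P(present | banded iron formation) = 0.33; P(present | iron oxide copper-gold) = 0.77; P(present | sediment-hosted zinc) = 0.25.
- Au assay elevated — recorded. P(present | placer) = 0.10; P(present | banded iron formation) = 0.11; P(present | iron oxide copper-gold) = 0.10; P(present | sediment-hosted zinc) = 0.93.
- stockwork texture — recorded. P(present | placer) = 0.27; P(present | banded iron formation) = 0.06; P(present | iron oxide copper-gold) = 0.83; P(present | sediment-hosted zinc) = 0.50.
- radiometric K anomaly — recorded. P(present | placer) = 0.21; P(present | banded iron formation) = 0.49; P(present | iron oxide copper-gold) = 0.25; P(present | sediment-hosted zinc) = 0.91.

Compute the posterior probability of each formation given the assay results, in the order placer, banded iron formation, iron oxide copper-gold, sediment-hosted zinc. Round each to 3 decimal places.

For each hypothesis, the unnormalized posterior weight is prior × product of the assay result likelihoods:
  placer: 0.23 × 0.70 × 0.10 × 0.27 × 0.21 = 0.00091287
  banded iron formation: 0.37 × 0.33 × 0.11 × 0.06 × 0.49 = 0.00039487
  iron oxide copper-gold: 0.12 × 0.77 × 0.10 × 0.83 × 0.25 = 0.0019173
  sediment-hosted zinc: 0.28 × 0.25 × 0.93 × 0.50 × 0.91 = 0.029621
Normalizing constant Z = 0.00091287 + 0.00039487 + 0.0019173 + 0.029621 = 0.032846.
P(placer | evidence) = 0.00091287 / 0.032846 ≈ 0.028
P(banded iron formation | evidence) = 0.00039487 / 0.032846 ≈ 0.012
P(iron oxide copper-gold | evidence) = 0.0019173 / 0.032846 ≈ 0.058
P(sediment-hosted zinc | evidence) = 0.029621 / 0.032846 ≈ 0.902

0.028, 0.012, 0.058, 0.902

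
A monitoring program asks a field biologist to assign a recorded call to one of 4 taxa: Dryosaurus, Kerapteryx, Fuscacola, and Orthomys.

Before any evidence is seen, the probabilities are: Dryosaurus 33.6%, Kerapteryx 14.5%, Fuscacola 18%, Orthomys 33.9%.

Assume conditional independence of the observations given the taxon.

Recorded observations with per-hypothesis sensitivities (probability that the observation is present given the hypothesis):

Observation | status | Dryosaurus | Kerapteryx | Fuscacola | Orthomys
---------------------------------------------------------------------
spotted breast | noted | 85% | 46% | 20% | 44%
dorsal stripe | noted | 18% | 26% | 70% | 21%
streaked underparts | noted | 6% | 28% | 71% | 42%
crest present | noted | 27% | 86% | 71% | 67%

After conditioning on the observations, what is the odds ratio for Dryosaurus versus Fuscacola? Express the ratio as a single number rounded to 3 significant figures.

0.0656

Unnormalized posterior weight (prior times the observation likelihoods) for each of the two hypotheses:
  Dryosaurus: 0.336 × 0.85 × 0.18 × 0.06 × 0.27 = 0.00083281
  Fuscacola: 0.180 × 0.20 × 0.70 × 0.71 × 0.71 = 0.012703
Odds(Dryosaurus : Fuscacola) = 0.00083281 / 0.012703 ≈ 0.0656.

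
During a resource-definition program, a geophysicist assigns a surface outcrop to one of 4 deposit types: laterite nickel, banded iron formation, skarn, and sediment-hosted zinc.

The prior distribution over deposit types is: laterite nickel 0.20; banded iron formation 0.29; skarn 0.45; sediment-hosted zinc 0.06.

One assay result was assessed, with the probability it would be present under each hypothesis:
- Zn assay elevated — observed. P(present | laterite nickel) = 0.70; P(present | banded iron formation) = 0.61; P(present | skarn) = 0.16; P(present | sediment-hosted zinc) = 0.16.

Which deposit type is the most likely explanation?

banded iron formation

Multiply each prior by the likelihood of the assay result:
  laterite nickel: 0.20 × 0.70 = 0.14
  banded iron formation: 0.29 × 0.61 = 0.1769
  skarn: 0.45 × 0.16 = 0.072
  sediment-hosted zinc: 0.06 × 0.16 = 0.0096
Marginal likelihood of the evidence = 0.3985.
P(laterite nickel | evidence) ≈ 0.14 / 0.3985 ≈ 0.351
P(banded iron formation | evidence) ≈ 0.1769 / 0.3985 ≈ 0.444
P(skarn | evidence) ≈ 0.072 / 0.3985 ≈ 0.181
P(sediment-hosted zinc | evidence) ≈ 0.0096 / 0.3985 ≈ 0.024
The largest is 0.444, so banded iron formation is most probable.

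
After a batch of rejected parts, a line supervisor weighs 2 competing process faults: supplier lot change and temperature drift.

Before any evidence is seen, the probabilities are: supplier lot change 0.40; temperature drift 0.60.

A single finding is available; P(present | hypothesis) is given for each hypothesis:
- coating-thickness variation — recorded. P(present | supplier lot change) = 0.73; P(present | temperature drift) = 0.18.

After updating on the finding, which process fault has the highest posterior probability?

For each hypothesis, the unnormalized posterior weight is prior × likelihood:
  supplier lot change: 0.40 × 0.73 = 0.292
  temperature drift: 0.60 × 0.18 = 0.108
Normalizing constant Z = 0.292 + 0.108 = 0.4.
P(supplier lot change | evidence) ≈ 0.292 / 0.4 ≈ 0.730
P(temperature drift | evidence) ≈ 0.108 / 0.4 ≈ 0.270
The largest is 0.730, so supplier lot change is most probable.

supplier lot change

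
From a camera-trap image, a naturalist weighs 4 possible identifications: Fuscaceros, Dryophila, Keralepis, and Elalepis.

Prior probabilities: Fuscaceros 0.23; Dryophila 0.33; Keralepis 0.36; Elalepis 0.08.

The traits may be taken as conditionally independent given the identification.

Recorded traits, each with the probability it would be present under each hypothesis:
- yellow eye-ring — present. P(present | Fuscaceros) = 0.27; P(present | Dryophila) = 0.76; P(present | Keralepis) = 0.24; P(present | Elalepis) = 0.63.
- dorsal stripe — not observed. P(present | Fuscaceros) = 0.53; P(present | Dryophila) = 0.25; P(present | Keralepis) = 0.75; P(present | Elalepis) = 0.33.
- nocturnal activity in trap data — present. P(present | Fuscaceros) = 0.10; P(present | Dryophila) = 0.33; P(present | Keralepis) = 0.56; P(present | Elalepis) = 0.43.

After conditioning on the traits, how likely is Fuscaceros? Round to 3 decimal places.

By Bayes' rule with conditional independence, the unnormalized weight for each hypothesis is prior × ∏ likelihoods (using 1 − P(present | H) for each absent trait):
  Fuscaceros: 0.23 × 0.27 × (1 − 0.53) × 0.10 = 0.0029187
  Dryophila: 0.33 × 0.76 × (1 − 0.25) × 0.33 = 0.062073
  Keralepis: 0.36 × 0.24 × (1 − 0.75) × 0.56 = 0.012096
  Elalepis: 0.08 × 0.63 × (1 − 0.33) × 0.43 = 0.01452
Marginal likelihood of the evidence = 0.091608.
P(Fuscaceros | evidence) = 0.0029187 / 0.091608 ≈ 0.032.

0.032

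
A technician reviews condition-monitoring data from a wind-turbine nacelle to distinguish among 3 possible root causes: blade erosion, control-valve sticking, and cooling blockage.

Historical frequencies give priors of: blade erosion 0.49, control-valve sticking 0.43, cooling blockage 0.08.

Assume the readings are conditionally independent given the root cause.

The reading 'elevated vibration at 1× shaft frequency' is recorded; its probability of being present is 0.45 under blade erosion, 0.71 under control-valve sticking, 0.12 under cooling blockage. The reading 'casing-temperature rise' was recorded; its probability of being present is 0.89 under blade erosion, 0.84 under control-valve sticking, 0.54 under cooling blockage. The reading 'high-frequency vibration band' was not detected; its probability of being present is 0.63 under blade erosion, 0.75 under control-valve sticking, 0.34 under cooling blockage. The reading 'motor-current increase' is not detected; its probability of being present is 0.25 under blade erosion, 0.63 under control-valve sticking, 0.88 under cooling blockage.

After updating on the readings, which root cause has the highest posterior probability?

blade erosion

Multiply each prior by the joint likelihood of the reading pattern (using 1 − P(present | H) for each absent reading):
  blade erosion: 0.49 × 0.45 × 0.89 × (1 − 0.63) × (1 − 0.25) = 0.054458
  control-valve sticking: 0.43 × 0.71 × 0.84 × (1 − 0.75) × (1 − 0.63) = 0.023722
  cooling blockage: 0.08 × 0.12 × 0.54 × (1 − 0.34) × (1 − 0.88) = 0.00041057
Normalizing constant Z = 0.054458 + 0.023722 + 0.00041057 = 0.07859.
P(blade erosion | evidence) ≈ 0.054458 / 0.07859 ≈ 0.693
P(control-valve sticking | evidence) ≈ 0.023722 / 0.07859 ≈ 0.302
P(cooling blockage | evidence) ≈ 0.00041057 / 0.07859 ≈ 0.005
The largest is 0.693, so blade erosion is most probable.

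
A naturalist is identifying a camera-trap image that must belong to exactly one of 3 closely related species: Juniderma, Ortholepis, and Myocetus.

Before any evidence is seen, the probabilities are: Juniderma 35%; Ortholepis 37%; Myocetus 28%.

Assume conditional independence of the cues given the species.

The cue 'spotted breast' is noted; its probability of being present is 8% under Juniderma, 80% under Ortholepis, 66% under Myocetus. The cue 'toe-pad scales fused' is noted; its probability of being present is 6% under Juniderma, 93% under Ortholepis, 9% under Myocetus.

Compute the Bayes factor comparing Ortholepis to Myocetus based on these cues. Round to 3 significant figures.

12.5

Joint likelihood of the cue pattern under each hypothesis:
  Ortholepis: 0.80 × 0.93 = 0.744
  Myocetus: 0.66 × 0.09 = 0.0594
Bayes factor = 0.744 / 0.0594 ≈ 12.5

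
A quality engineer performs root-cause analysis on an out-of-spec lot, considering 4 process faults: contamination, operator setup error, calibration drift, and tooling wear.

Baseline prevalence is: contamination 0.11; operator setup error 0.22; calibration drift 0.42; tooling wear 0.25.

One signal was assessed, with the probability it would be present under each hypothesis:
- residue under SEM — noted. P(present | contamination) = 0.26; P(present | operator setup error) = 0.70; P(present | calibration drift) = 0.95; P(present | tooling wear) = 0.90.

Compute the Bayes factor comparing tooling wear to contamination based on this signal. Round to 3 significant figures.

3.46

Likelihood of this signal under each hypothesis:
  tooling wear: 0.9
  contamination: 0.26
Bayes factor = 0.9 / 0.26 ≈ 3.46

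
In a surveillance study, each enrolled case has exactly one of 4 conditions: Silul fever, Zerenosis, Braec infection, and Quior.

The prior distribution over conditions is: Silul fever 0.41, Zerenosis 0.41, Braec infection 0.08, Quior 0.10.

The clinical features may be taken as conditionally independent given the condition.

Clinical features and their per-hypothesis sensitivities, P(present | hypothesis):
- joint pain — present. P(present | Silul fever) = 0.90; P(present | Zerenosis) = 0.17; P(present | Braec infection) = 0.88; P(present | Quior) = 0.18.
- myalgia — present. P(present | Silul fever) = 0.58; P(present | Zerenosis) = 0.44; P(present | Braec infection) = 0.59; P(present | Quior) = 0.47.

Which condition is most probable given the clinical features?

Silul fever

Multiply each prior by the joint likelihood of the clinical feature pattern:
  Silul fever: 0.41 × 0.90 × 0.58 = 0.21402
  Zerenosis: 0.41 × 0.17 × 0.44 = 0.030668
  Braec infection: 0.08 × 0.88 × 0.59 = 0.041536
  Quior: 0.10 × 0.18 × 0.47 = 0.00846
Normalizing constant Z = 0.21402 + 0.030668 + 0.041536 + 0.00846 = 0.29468.
P(Silul fever | evidence) ≈ 0.21402 / 0.29468 ≈ 0.726
P(Zerenosis | evidence) ≈ 0.030668 / 0.29468 ≈ 0.104
P(Braec infection | evidence) ≈ 0.041536 / 0.29468 ≈ 0.141
P(Quior | evidence) ≈ 0.00846 / 0.29468 ≈ 0.029
The largest is 0.726, so Silul fever is most probable.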